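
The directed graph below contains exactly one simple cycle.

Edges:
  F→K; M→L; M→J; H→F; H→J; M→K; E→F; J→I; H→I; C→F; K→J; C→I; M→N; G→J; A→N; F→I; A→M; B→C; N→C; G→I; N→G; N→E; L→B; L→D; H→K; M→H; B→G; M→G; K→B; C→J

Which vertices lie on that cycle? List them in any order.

DFS with gray/black marking from K:
K gray
  J gray
    I gray
    I black
  J black
  B gray
    C gray
      F gray
        F→K: K is gray → back edge
Back edge closes the cycle K → B → C → F → K; its vertices are {B, C, F, K}.

B, C, F, K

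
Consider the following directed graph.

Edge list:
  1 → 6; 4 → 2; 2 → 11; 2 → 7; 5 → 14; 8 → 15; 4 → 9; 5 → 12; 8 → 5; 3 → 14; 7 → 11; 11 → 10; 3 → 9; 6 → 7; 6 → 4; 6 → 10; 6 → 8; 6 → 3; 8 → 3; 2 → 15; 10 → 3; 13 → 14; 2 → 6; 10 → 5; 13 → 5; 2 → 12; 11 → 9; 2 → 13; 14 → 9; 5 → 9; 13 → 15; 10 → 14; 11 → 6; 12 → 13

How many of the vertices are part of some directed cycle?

8

A vertex is on a directed cycle iff it belongs to a strongly connected component of size ≥ 2 (or has a self-loop).
The vertices on cycles are {2, 4, 5, 6, 7, 11, 12, 13} — 8 in total.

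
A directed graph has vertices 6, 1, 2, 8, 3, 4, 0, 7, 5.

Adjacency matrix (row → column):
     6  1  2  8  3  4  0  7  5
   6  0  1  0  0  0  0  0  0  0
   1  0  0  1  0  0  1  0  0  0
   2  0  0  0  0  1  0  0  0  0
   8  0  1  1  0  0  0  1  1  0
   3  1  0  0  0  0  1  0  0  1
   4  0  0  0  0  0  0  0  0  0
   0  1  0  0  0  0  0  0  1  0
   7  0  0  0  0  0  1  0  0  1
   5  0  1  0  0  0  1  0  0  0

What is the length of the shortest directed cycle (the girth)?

4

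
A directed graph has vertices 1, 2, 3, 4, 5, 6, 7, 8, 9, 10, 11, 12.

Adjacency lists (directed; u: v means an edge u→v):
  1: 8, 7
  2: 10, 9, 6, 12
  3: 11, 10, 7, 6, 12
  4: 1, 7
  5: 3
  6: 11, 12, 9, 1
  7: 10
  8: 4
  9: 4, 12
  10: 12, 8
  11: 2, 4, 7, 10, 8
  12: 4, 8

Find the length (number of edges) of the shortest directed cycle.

3

For each vertex v, BFS finds the shortest path from v back to v.
The shortest such closed walk is 6 → 11 → 2 → 6, length 3.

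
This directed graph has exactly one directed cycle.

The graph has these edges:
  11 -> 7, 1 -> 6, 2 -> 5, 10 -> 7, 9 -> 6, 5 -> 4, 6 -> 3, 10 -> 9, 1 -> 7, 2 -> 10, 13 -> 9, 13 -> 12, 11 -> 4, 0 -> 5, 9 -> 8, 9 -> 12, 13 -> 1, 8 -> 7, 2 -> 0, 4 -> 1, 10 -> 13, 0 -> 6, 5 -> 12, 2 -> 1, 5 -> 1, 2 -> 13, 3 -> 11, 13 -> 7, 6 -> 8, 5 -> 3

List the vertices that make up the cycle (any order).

1, 3, 4, 6, 11

DFS with gray/black marking from 3:
3 gray
  11 gray
    4 gray
      1 gray
        7 gray
        7 black
        6 gray
          6→3: 3 is gray → back edge
Back edge closes the cycle 3 → 11 → 4 → 1 → 6 → 3; its vertices are {1, 3, 4, 6, 11}.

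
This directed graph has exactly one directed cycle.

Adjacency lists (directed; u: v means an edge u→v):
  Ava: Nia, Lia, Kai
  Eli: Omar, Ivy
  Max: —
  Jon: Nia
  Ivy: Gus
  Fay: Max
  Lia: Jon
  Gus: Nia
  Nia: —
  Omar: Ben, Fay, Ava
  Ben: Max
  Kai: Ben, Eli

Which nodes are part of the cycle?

DFS with gray/black marking from Kai:
Kai gray
  Ben gray
    Max gray
    Max black
  Ben black
  Eli gray
    Omar gray
      Omar→Ben: Ben black — skip
      Fay gray
        Fay→Max: Max black — skip
      Fay black
      Ava gray
        Nia gray
        Nia black
        Lia gray
          Jon gray
            Jon→Nia: Nia black — skip
          Jon black
        Lia black
        Ava→Kai: Kai is gray → back edge
Back edge closes the cycle Kai → Eli → Omar → Ava → Kai; its vertices are {Ava, Eli, Kai, Omar}.

Ava, Eli, Kai, Omar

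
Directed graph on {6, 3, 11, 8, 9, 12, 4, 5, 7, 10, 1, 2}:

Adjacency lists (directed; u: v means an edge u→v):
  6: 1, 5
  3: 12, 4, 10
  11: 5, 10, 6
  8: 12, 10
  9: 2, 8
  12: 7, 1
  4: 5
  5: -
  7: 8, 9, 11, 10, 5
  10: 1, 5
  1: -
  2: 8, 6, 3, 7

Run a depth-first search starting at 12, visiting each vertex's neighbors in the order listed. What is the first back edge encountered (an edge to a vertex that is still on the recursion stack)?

DFS from 12 (visiting each vertex's neighbors in the order listed); mark gray on enter, black on exit:
12 gray
  7 gray
    8 gray
      8→12: 12 is gray → back edge
First back edge: 8 → 12.

8→12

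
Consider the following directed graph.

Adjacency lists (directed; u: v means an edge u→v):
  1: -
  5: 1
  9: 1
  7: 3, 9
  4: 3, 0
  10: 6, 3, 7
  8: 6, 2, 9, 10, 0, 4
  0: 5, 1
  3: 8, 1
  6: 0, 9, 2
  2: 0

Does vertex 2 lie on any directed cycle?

No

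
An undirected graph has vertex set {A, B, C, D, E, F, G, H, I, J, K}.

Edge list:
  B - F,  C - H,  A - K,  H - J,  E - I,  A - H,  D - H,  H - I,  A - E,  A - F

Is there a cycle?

Yes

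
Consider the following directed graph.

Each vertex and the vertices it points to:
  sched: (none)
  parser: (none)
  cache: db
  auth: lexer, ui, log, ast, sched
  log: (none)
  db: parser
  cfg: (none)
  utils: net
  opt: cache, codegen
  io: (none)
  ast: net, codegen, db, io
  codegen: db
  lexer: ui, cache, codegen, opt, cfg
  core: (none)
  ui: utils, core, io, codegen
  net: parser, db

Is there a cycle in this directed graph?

DFS with white/gray/black marking, starting from ui:
ui gray
  utils gray
    net gray
      parser gray
      parser black
      db gray
        db→parser: parser black — skip
      db black
    net black
  utils black
  core gray
  core black
  io gray
  io black
  codegen gray
    codegen→db: db black — skip
  codegen black
ui black
sched gray
sched black
cache gray
  cache→db: db black — skip
cache black
auth gray
  lexer gray
    lexer→ui: ui black — skip
    lexer→cache: cache black — skip
    lexer→codegen: codegen black — skip
    opt gray
      opt→cache: cache black — skip
      opt→codegen: codegen black — skip
    opt black
    cfg gray
    cfg black
  lexer black
  auth→ui: ui black — skip
  log gray
  log black
  ast gray
    ast→net: net black — skip
    ast→codegen: codegen black — skip
    ast→db: db black — skip
    ast→io: io black — skip
  ast black
  auth→sched: sched black — skip
auth black
Every edge goes to a white or black vertex — no back edge, so the graph is acyclic.

No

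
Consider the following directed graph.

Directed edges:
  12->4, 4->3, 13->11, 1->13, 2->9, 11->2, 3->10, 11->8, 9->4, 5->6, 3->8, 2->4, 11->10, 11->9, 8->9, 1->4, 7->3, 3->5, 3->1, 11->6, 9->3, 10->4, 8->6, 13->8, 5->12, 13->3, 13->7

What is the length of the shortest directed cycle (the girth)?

3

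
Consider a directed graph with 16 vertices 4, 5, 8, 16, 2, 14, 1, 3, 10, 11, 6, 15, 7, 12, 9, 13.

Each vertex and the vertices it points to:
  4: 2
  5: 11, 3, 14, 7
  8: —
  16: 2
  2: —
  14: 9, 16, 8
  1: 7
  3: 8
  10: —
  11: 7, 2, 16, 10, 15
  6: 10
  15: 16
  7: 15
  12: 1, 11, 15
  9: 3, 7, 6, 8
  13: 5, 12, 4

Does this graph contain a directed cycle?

DFS with white/gray/black marking, starting from 5:
5 gray
  11 gray
    7 gray
      15 gray
        16 gray
          2 gray
          2 black
        16 black
      15 black
    7 black
    11→2: 2 black — skip
    11→16: 16 black — skip
    10 gray
    10 black
    11→15: 15 black — skip
  11 black
  3 gray
    8 gray
    8 black
  3 black
  14 gray
    9 gray
      9→3: 3 black — skip
      9→7: 7 black — skip
      6 gray
        6→10: 10 black — skip
      6 black
      9→8: 8 black — skip
    9 black
    14→16: 16 black — skip
    14→8: 8 black — skip
  14 black
  5→7: 7 black — skip
5 black
4 gray
  4→2: 2 black — skip
4 black
1 gray
  1→7: 7 black — skip
1 black
12 gray
  12→1: 1 black — skip
  12→11: 11 black — skip
  12→15: 15 black — skip
12 black
13 gray
  13→5: 5 black — skip
  13→12: 12 black — skip
  13→4: 4 black — skip
13 black
Every edge goes to a white or black vertex — no back edge, so the graph is acyclic.

No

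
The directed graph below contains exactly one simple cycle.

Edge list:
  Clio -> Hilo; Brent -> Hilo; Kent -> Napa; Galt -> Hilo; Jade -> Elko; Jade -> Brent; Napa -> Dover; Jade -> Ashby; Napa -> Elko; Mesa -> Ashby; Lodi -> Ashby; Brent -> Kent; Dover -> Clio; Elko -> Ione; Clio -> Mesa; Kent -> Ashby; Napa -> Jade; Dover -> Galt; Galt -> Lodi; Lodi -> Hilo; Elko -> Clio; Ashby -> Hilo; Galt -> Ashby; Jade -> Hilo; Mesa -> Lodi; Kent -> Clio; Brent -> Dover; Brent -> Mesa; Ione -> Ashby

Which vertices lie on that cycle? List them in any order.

Jade, Kent, Napa, Brent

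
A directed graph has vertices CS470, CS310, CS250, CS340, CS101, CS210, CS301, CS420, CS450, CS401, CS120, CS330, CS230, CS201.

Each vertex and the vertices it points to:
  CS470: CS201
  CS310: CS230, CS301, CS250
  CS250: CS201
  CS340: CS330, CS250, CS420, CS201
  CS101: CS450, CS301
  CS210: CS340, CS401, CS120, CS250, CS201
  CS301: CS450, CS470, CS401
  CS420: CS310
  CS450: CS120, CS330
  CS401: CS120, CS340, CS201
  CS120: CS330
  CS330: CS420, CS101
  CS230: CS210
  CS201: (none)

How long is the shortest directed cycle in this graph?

3

For each vertex v, BFS finds the shortest path from v back to v.
The shortest such closed walk is CS330 → CS101 → CS450 → CS330, length 3.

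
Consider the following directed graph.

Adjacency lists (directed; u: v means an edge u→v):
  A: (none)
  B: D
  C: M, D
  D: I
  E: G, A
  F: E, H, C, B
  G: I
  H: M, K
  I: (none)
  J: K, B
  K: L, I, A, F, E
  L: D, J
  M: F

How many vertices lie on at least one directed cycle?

7

A vertex is on a directed cycle iff it belongs to a strongly connected component of size ≥ 2 (or has a self-loop).
The vertices on cycles are {C, F, H, J, K, L, M} — 7 in total.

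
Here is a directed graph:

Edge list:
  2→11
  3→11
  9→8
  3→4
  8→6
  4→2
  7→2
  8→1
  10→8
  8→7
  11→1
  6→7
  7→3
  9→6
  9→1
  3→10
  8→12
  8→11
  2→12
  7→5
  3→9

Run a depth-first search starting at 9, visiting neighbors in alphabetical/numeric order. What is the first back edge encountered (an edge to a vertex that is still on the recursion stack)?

DFS from 9 (visiting neighbors in alphabetical/numeric order); mark gray on enter, black on exit:
9 gray
  1 gray
  1 black
  6 gray
    7 gray
      2 gray
        11 gray
          11→1: 1 black — skip
        11 black
        12 gray
        12 black
      2 black
      3 gray
        4 gray
          4→2: 2 black — skip
        4 black
        3→9: 9 is gray → back edge
First back edge: 3 → 9.

3->9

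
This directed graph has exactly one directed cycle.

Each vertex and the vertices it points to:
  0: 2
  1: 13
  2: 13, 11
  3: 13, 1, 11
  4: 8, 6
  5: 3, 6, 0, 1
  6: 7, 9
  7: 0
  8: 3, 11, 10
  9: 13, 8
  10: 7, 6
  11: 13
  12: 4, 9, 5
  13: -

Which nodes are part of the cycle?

DFS with gray/black marking from 9:
9 gray
  13 gray
  13 black
  8 gray
    3 gray
      3→13: 13 black — skip
      1 gray
        1→13: 13 black — skip
      1 black
      11 gray
        11→13: 13 black — skip
      11 black
    3 black
    8→11: 11 black — skip
    10 gray
      7 gray
        0 gray
          2 gray
            2→13: 13 black — skip
            2→11: 11 black — skip
          2 black
        0 black
      7 black
      6 gray
        6→7: 7 black — skip
        6→9: 9 is gray → back edge
Back edge closes the cycle 9 → 8 → 10 → 6 → 9; its vertices are {6, 8, 9, 10}.

6, 8, 9, 10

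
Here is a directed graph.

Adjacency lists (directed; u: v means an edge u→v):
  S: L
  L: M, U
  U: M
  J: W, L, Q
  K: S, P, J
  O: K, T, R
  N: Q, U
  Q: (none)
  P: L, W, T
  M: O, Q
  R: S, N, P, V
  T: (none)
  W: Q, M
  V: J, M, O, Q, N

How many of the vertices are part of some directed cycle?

12

A vertex is on a directed cycle iff it belongs to a strongly connected component of size ≥ 2 (or has a self-loop).
The vertices on cycles are {J, K, L, M, N, O, P, R, S, U, V, W} — 12 in total.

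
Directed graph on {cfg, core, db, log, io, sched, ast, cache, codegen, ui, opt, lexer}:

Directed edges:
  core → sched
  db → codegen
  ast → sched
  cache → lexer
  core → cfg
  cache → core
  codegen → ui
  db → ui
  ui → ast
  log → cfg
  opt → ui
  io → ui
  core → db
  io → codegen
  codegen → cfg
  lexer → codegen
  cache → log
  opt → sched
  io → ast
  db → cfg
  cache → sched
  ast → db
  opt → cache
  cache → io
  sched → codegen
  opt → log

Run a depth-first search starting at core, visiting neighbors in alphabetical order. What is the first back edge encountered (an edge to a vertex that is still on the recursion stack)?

ast→db

DFS from core (visiting neighbors in alphabetical order); mark gray on enter, black on exit:
core gray
  cfg gray
  cfg black
  db gray
    db→cfg: cfg black — skip
    codegen gray
      codegen→cfg: cfg black — skip
      ui gray
        ast gray
          ast→db: db is gray → back edge
First back edge: ast → db.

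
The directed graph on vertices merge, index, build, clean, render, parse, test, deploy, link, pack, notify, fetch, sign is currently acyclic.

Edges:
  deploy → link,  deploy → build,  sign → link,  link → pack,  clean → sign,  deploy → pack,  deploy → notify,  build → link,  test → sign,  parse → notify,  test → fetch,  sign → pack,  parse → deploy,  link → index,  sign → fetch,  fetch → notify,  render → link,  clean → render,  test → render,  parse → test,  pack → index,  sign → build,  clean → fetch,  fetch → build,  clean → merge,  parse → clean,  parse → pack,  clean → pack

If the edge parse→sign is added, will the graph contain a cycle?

No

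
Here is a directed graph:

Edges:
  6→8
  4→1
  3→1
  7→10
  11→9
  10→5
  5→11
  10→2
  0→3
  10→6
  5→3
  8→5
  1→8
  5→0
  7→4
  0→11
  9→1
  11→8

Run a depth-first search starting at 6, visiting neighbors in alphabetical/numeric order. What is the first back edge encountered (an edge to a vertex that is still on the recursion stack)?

DFS from 6 (visiting neighbors in alphabetical/numeric order); mark gray on enter, black on exit:
6 gray
  8 gray
    5 gray
      0 gray
        3 gray
          1 gray
            1→8: 8 is gray → back edge
First back edge: 1 → 8.

1→8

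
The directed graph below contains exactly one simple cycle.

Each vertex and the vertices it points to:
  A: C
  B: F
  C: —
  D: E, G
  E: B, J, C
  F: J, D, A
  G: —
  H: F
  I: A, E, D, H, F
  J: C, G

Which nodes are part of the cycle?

B, D, E, F

DFS with gray/black marking from F:
F gray
  J gray
    C gray
    C black
    G gray
    G black
  J black
  D gray
    E gray
      B gray
        B→F: F is gray → back edge
Back edge closes the cycle F → D → E → B → F; its vertices are {B, D, E, F}.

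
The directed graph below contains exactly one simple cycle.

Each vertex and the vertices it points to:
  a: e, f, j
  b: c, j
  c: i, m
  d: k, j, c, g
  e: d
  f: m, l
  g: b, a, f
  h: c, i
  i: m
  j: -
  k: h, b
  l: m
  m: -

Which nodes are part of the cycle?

a, d, e, g

DFS with gray/black marking from d:
d gray
  k gray
    h gray
      c gray
        i gray
          m gray
          m black
        i black
        c→m: m black — skip
      c black
      h→i: i black — skip
    h black
    b gray
      b→c: c black — skip
      j gray
      j black
    b black
  k black
  d→j: j black — skip
  d→c: c black — skip
  g gray
    g→b: b black — skip
    a gray
      e gray
        e→d: d is gray → back edge
Back edge closes the cycle d → g → a → e → d; its vertices are {a, d, e, g}.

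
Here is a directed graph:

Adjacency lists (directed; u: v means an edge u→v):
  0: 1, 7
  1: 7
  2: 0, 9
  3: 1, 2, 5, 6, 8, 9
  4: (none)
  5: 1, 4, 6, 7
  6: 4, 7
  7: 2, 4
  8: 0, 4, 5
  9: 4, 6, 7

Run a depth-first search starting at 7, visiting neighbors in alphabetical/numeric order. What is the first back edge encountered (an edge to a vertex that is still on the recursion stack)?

1->7

DFS from 7 (visiting neighbors in alphabetical/numeric order); mark gray on enter, black on exit:
7 gray
  2 gray
    0 gray
      1 gray
        1→7: 7 is gray → back edge
First back edge: 1 → 7.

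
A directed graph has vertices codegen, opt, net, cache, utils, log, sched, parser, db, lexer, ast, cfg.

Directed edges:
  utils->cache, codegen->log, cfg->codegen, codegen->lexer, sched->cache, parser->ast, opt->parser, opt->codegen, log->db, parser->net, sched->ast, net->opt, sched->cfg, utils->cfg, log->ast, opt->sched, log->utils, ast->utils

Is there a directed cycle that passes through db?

No

db lies on a cycle iff there is a path from db back to itself.
Exploring from db, it never reaches itself; equivalently, its strongly connected component is a singleton.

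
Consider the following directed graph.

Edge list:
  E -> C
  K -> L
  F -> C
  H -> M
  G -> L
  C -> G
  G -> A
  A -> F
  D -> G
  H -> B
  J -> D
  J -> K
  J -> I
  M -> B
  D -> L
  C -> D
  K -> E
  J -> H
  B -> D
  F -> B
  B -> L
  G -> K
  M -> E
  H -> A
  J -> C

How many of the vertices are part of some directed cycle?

8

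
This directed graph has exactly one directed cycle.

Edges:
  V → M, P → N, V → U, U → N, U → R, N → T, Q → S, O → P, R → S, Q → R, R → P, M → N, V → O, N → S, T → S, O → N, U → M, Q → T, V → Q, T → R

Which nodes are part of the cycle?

N, P, R, T

DFS with gray/black marking from P:
P gray
  N gray
    T gray
      R gray
        S gray
        S black
        R→P: P is gray → back edge
Back edge closes the cycle P → N → T → R → P; its vertices are {N, P, R, T}.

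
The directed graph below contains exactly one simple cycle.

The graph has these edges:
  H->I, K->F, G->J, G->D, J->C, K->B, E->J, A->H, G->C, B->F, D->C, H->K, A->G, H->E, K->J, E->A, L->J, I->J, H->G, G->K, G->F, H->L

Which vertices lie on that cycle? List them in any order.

A, E, H

DFS with gray/black marking from E:
E gray
  J gray
    C gray
    C black
  J black
  A gray
    G gray
      K gray
        K→J: J black — skip
        F gray
        F black
        B gray
          B→F: F black — skip
        B black
      K black
      G→C: C black — skip
      G→F: F black — skip
      D gray
        D→C: C black — skip
      D black
      G→J: J black — skip
    G black
    H gray
      L gray
        L→J: J black — skip
      L black
      H→G: G black — skip
      H→K: K black — skip
      I gray
        I→J: J black — skip
      I black
      H→E: E is gray → back edge
Back edge closes the cycle E → A → H → E; its vertices are {A, E, H}.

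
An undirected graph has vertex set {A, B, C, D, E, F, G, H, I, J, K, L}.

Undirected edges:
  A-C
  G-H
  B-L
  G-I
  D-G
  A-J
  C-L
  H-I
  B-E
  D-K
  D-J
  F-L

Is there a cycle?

Yes

DFS, tracking each vertex's parent; an edge to a visited non-parent vertex closes a cycle.
Start from H:
visit H (parent –)
  visit G (parent H)
    visit D (parent G)
      visit K (parent D)
        K–D: parent, skip
      visit J (parent D)
        J–D: parent, skip
        visit A (parent J)
          A–J: parent, skip
          visit C (parent A)
            C–A: parent, skip
            visit L (parent C)
              L–C: parent, skip
              visit F (parent L)
                F–L: parent, skip
              visit B (parent L)
                visit E (parent B)
                  E–B: parent, skip
                B–L: parent, skip
      D–G: parent, skip
    visit I (parent G)
      I–G: parent, skip
      I–H: H visited and ≠ parent → cycle
Cycle: H – G – I – H.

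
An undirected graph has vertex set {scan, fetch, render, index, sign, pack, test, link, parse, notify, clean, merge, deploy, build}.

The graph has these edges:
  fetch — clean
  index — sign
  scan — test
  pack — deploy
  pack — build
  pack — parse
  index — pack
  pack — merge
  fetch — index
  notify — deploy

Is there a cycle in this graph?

DFS, tracking each vertex's parent; an edge to a visited non-parent vertex closes a cycle.
Start from build:
visit build (parent –)
  visit pack (parent build)
    visit parse (parent pack)
      parse–pack: parent, skip
    pack–build: parent, skip
    visit deploy (parent pack)
      visit notify (parent deploy)
        notify–deploy: parent, skip
      deploy–pack: parent, skip
    visit merge (parent pack)
      merge–pack: parent, skip
    visit index (parent pack)
      visit sign (parent index)
        sign–index: parent, skip
      visit fetch (parent index)
        fetch–index: parent, skip
        visit clean (parent fetch)
          clean–fetch: parent, skip
      index–pack: parent, skip
visit scan (parent –)
  visit test (parent scan)
    test–scan: parent, skip
visit render (parent –)
visit link (parent –)
No non-parent visited neighbor found — the graph is a forest.

No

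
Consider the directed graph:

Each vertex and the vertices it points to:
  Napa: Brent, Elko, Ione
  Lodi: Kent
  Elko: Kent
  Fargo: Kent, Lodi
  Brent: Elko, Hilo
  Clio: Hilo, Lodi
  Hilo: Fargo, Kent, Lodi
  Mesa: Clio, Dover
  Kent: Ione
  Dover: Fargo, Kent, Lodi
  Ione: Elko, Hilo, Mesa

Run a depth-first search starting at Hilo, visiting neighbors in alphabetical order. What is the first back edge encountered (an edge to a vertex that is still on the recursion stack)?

Elko->Kent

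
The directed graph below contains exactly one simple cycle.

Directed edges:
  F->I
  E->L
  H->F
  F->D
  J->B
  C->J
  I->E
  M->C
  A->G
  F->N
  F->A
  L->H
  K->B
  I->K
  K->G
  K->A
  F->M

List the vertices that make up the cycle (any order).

DFS with gray/black marking from F:
F gray
  D gray
  D black
  A gray
    G gray
    G black
  A black
  I gray
    E gray
      L gray
        H gray
          H→F: F is gray → back edge
Back edge closes the cycle F → I → E → L → H → F; its vertices are {E, F, H, I, L}.

E, F, H, I, L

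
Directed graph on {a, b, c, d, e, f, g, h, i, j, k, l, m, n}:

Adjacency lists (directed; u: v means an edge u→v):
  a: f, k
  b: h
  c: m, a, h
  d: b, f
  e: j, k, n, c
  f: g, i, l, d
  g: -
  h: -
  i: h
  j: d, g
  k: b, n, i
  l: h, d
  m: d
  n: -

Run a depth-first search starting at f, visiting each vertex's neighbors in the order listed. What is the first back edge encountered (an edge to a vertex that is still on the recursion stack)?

DFS from f (visiting each vertex's neighbors in the order listed); mark gray on enter, black on exit:
f gray
  g gray
  g black
  i gray
    h gray
    h black
  i black
  l gray
    l→h: h black — skip
    d gray
      b gray
        b→h: h black — skip
      b black
      d→f: f is gray → back edge
First back edge: d → f.

d→f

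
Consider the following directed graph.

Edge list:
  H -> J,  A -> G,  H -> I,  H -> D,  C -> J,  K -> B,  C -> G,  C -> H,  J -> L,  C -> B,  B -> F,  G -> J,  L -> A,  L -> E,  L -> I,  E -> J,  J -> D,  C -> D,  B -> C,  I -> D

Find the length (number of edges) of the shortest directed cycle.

For each vertex v, BFS finds the shortest path from v back to v.
The shortest such closed walk is B → C → B, length 2.

2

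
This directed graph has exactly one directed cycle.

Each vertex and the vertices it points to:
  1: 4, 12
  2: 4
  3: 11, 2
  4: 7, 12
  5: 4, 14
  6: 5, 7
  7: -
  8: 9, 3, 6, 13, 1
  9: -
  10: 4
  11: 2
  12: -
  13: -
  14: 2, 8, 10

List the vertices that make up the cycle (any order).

DFS with gray/black marking from 14:
14 gray
  2 gray
    4 gray
      7 gray
      7 black
      12 gray
      12 black
    4 black
  2 black
  8 gray
    9 gray
    9 black
    3 gray
      11 gray
        11→2: 2 black — skip
      11 black
      3→2: 2 black — skip
    3 black
    6 gray
      5 gray
        5→4: 4 black — skip
        5→14: 14 is gray → back edge
Back edge closes the cycle 14 → 8 → 6 → 5 → 14; its vertices are {5, 6, 8, 14}.

5, 6, 8, 14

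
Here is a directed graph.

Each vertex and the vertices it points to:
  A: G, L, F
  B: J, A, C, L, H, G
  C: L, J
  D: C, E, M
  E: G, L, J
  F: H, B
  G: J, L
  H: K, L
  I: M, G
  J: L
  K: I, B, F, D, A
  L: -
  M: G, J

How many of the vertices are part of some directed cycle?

5

A vertex is on a directed cycle iff it belongs to a strongly connected component of size ≥ 2 (or has a self-loop).
The vertices on cycles are {A, B, F, H, K} — 5 in total.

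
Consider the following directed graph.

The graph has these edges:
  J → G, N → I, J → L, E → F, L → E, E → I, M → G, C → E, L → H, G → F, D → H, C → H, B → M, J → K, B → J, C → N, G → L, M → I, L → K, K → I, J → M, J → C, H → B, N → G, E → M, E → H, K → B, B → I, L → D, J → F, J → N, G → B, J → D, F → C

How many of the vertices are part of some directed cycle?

A vertex is on a directed cycle iff it belongs to a strongly connected component of size ≥ 2 (or has a self-loop).
The vertices on cycles are {B, C, D, E, F, G, H, J, K, L, M, N} — 12 in total.

12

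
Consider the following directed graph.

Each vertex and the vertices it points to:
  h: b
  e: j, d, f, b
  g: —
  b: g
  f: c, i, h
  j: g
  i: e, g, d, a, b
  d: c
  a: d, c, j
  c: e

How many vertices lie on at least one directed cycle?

6

A vertex is on a directed cycle iff it belongs to a strongly connected component of size ≥ 2 (or has a self-loop).
The vertices on cycles are {a, c, d, e, f, i} — 6 in total.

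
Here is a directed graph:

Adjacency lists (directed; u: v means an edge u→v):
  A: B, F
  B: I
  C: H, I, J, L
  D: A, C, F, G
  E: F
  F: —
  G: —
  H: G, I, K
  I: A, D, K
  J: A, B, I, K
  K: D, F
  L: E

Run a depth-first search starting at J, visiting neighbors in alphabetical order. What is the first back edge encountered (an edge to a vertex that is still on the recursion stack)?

DFS from J (visiting neighbors in alphabetical order); mark gray on enter, black on exit:
J gray
  A gray
    B gray
      I gray
        I→A: A is gray → back edge
First back edge: I → A.

I→A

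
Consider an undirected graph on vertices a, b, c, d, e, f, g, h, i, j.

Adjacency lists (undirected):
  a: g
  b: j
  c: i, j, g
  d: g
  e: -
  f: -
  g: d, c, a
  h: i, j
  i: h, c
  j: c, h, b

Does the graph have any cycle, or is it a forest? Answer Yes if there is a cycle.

Yes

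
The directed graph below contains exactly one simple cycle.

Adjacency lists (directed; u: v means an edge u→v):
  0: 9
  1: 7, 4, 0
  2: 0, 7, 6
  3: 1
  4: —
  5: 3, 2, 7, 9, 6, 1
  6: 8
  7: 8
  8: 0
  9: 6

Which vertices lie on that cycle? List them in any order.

0, 6, 8, 9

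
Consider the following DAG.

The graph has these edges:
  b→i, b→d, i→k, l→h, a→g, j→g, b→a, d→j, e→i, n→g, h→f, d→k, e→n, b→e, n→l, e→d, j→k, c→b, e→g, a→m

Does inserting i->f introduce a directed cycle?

No

Adding i→f creates a cycle iff f can already reach i.
Explore from f: no path reaches i. The graph stays acyclic.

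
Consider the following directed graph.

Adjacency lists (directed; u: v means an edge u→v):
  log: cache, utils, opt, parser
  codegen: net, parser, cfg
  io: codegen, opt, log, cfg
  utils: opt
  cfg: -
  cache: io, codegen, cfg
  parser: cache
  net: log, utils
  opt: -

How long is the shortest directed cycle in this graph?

3

For each vertex v, BFS finds the shortest path from v back to v.
The shortest such closed walk is cache → codegen → parser → cache, length 3.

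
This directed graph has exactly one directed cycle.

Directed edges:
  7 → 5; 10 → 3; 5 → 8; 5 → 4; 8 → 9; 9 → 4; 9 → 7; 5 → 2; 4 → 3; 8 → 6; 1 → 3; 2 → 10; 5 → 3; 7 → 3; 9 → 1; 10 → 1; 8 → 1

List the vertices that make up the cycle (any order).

5, 7, 8, 9

DFS with gray/black marking from 5:
5 gray
  3 gray
  3 black
  8 gray
    6 gray
    6 black
    1 gray
      1→3: 3 black — skip
    1 black
    9 gray
      9→1: 1 black — skip
      7 gray
        7→3: 3 black — skip
        7→5: 5 is gray → back edge
Back edge closes the cycle 5 → 8 → 9 → 7 → 5; its vertices are {5, 7, 8, 9}.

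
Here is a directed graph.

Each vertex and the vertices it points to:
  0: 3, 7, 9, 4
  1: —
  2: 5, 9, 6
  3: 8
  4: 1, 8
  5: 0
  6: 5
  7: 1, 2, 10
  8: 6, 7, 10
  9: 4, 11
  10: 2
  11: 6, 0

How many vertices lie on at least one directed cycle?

11

A vertex is on a directed cycle iff it belongs to a strongly connected component of size ≥ 2 (or has a self-loop).
The vertices on cycles are {0, 2, 3, 4, 5, 6, 7, 8, 9, 10, 11} — 11 in total.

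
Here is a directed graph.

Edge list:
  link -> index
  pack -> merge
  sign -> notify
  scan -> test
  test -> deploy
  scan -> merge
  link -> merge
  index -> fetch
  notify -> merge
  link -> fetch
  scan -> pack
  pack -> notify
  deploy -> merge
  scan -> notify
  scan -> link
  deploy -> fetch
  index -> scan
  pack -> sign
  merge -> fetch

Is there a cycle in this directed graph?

Yes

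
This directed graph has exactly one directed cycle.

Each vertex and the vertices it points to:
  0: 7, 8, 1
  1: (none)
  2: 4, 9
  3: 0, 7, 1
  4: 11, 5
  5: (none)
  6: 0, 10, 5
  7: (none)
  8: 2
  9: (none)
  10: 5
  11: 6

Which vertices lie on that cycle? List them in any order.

0, 2, 4, 6, 8, 11

DFS with gray/black marking from 0:
0 gray
  7 gray
  7 black
  8 gray
    2 gray
      4 gray
        11 gray
          6 gray
            6→0: 0 is gray → back edge
Back edge closes the cycle 0 → 8 → 2 → 4 → 11 → 6 → 0; its vertices are {0, 2, 4, 6, 8, 11}.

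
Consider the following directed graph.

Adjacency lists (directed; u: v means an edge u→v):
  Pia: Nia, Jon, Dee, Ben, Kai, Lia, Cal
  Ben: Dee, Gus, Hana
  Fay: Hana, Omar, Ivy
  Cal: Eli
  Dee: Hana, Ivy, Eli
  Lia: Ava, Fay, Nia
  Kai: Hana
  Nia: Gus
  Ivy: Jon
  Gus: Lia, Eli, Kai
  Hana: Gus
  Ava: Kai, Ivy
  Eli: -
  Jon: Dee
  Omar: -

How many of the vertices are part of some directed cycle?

10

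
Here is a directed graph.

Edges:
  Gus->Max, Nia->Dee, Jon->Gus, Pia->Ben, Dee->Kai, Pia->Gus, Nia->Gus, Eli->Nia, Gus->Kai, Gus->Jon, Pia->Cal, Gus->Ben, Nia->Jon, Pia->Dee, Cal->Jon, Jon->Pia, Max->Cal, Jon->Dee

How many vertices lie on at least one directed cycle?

A vertex is on a directed cycle iff it belongs to a strongly connected component of size ≥ 2 (or has a self-loop).
The vertices on cycles are {Cal, Gus, Jon, Max, Pia} — 5 in total.

5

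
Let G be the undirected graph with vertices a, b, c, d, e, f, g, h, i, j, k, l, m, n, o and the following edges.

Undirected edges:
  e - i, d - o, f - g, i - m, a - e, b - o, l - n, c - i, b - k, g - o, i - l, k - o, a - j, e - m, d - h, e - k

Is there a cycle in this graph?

DFS, tracking each vertex's parent; an edge to a visited non-parent vertex closes a cycle.
Start from h:
visit h (parent –)
  visit d (parent h)
    visit o (parent d)
      visit b (parent o)
        visit k (parent b)
          k–o: o visited and ≠ parent → cycle
Cycle: o – b – k – o.

Yes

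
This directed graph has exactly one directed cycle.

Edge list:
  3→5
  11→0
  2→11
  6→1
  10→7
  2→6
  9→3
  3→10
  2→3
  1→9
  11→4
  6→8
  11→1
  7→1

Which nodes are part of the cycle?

DFS with gray/black marking from 3:
3 gray
  5 gray
  5 black
  10 gray
    7 gray
      1 gray
        9 gray
          9→3: 3 is gray → back edge
Back edge closes the cycle 3 → 10 → 7 → 1 → 9 → 3; its vertices are {1, 3, 7, 9, 10}.

1, 3, 7, 9, 10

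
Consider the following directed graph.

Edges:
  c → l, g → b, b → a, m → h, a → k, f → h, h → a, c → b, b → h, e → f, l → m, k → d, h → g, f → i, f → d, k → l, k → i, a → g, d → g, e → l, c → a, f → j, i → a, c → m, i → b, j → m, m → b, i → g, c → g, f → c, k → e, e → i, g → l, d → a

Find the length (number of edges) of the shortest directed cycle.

3

For each vertex v, BFS finds the shortest path from v back to v.
The shortest such closed walk is k → d → a → k, length 3.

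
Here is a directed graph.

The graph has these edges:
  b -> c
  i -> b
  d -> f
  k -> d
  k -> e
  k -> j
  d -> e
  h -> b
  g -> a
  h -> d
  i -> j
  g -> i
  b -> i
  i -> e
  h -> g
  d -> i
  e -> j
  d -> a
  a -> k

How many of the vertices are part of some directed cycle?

A vertex is on a directed cycle iff it belongs to a strongly connected component of size ≥ 2 (or has a self-loop).
The vertices on cycles are {a, b, d, i, k} — 5 in total.

5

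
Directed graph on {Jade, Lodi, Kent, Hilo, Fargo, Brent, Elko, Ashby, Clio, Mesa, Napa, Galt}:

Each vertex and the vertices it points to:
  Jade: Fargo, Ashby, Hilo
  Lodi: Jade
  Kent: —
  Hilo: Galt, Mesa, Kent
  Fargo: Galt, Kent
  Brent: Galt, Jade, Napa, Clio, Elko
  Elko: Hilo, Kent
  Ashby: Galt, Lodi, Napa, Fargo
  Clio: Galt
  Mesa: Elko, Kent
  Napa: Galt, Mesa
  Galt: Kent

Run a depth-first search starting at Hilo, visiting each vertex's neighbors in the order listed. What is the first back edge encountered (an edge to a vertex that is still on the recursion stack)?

DFS from Hilo (visiting each vertex's neighbors in the order listed); mark gray on enter, black on exit:
Hilo gray
  Galt gray
    Kent gray
    Kent black
  Galt black
  Mesa gray
    Elko gray
      Elko→Hilo: Hilo is gray → back edge
First back edge: Elko → Hilo.

Elko->Hilo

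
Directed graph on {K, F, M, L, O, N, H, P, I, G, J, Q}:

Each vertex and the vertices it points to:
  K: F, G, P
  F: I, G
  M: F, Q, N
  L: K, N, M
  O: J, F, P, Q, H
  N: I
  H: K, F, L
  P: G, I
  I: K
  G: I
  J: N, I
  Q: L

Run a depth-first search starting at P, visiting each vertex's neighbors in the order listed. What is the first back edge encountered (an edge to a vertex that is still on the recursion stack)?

DFS from P (visiting each vertex's neighbors in the order listed); mark gray on enter, black on exit:
P gray
  G gray
    I gray
      K gray
        F gray
          F→I: I is gray → back edge
First back edge: F → I.

F→I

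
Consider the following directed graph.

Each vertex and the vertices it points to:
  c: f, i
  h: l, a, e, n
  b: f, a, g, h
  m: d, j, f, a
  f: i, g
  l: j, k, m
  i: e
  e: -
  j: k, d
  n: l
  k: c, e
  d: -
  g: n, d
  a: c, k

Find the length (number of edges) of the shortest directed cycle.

For each vertex v, BFS finds the shortest path from v back to v.
The shortest such closed walk is f → g → n → l → m → f, length 5.

5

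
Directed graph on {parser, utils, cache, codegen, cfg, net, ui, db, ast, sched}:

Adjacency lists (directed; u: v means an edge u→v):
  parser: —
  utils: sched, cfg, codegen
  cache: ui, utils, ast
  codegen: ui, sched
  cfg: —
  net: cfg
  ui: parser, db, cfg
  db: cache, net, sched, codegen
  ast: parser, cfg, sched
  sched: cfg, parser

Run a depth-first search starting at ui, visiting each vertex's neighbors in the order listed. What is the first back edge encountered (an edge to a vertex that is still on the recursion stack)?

cache→ui

DFS from ui (visiting each vertex's neighbors in the order listed); mark gray on enter, black on exit:
ui gray
  parser gray
  parser black
  db gray
    cache gray
      cache→ui: ui is gray → back edge
First back edge: cache → ui.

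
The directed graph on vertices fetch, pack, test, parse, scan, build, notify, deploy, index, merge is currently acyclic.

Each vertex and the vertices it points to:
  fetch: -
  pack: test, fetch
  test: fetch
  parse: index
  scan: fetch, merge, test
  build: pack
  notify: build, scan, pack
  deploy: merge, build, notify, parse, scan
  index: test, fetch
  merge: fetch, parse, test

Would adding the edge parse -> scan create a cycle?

Adding parse→scan creates a cycle iff scan can already reach parse.
Path from scan: scan → merge → parse.
So scan → … → parse → scan is a cycle.

Yes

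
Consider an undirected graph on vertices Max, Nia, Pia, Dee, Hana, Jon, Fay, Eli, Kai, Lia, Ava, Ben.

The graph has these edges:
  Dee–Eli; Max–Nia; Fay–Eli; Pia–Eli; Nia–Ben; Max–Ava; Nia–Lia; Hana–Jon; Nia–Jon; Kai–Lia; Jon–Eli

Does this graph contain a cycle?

DFS, tracking each vertex's parent; an edge to a visited non-parent vertex closes a cycle.
Start from Jon:
visit Jon (parent –)
  visit Nia (parent Jon)
    Nia–Jon: parent, skip
    visit Lia (parent Nia)
      Lia–Nia: parent, skip
      visit Kai (parent Lia)
        Kai–Lia: parent, skip
    visit Max (parent Nia)
      visit Ava (parent Max)
        Ava–Max: parent, skip
      Max–Nia: parent, skip
    visit Ben (parent Nia)
      Ben–Nia: parent, skip
  visit Eli (parent Jon)
    visit Dee (parent Eli)
      Dee–Eli: parent, skip
    visit Fay (parent Eli)
      Fay–Eli: parent, skip
    Eli–Jon: parent, skip
    visit Pia (parent Eli)
      Pia–Eli: parent, skip
  visit Hana (parent Jon)
    Hana–Jon: parent, skip
No non-parent visited neighbor found — the graph is a forest.

No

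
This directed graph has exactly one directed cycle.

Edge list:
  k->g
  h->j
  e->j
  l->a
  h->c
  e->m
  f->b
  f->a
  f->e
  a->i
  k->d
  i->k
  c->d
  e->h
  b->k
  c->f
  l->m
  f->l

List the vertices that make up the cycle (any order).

DFS with gray/black marking from f:
f gray
  l gray
    m gray
    m black
    a gray
      i gray
        k gray
          g gray
          g black
          d gray
          d black
        k black
      i black
    a black
  l black
  e gray
    j gray
    j black
    e→m: m black — skip
    h gray
      h→j: j black — skip
      c gray
        c→f: f is gray → back edge
Back edge closes the cycle f → e → h → c → f; its vertices are {c, e, f, h}.

c, e, f, h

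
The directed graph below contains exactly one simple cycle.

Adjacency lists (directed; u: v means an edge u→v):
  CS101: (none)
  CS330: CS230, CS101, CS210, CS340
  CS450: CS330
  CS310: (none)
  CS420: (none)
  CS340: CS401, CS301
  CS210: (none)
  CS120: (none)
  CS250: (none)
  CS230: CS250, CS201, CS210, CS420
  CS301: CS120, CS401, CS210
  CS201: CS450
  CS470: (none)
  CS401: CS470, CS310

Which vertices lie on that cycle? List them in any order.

CS201, CS230, CS330, CS450

DFS with gray/black marking from CS330:
CS330 gray
  CS230 gray
    CS250 gray
    CS250 black
    CS201 gray
      CS450 gray
        CS450→CS330: CS330 is gray → back edge
Back edge closes the cycle CS330 → CS230 → CS201 → CS450 → CS330; its vertices are {CS201, CS230, CS330, CS450}.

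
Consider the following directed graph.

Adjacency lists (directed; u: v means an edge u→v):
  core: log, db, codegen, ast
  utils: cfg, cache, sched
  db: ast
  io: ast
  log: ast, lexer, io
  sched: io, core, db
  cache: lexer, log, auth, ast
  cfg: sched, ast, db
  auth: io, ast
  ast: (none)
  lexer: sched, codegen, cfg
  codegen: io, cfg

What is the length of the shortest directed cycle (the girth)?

For each vertex v, BFS finds the shortest path from v back to v.
The shortest such closed walk is lexer → sched → core → log → lexer, length 4.

4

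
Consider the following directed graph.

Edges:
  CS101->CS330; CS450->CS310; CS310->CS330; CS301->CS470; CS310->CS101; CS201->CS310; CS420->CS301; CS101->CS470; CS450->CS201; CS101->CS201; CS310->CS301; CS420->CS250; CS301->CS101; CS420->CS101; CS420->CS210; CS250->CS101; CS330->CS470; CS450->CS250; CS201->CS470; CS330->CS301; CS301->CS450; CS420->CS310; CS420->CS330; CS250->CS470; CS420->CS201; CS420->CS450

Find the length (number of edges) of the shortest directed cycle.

3

For each vertex v, BFS finds the shortest path from v back to v.
The shortest such closed walk is CS330 → CS301 → CS101 → CS330, length 3.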